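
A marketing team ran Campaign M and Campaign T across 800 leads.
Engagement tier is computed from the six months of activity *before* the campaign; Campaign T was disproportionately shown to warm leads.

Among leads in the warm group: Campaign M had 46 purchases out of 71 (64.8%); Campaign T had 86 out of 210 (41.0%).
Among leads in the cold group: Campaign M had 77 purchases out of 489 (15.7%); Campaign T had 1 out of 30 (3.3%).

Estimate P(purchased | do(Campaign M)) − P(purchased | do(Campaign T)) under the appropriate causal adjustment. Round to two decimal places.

The imbalance in engagement tier arose from how leads were allocated, not from anything the campaign did; and engagement tier independently affects the outcome. The pooled gap is confounded — condition on engagement tier.
Adjusting over the population distribution of engagement tier: 0.351·(0.648−0.410) + 0.649·(0.157−0.033) = +0.164.

+0.16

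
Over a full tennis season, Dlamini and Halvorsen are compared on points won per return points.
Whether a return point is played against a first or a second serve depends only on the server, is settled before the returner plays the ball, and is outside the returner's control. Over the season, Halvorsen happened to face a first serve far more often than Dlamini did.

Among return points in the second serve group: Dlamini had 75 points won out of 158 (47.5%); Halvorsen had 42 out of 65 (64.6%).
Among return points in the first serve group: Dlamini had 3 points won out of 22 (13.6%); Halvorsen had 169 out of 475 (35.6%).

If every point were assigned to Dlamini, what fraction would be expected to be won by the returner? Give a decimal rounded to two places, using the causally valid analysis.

The serve type-specific comparison favours Halvorsen throughout, but the pooled figures favour Dlamini. The question is whether to condition on serve type.
Nothing the player does changes serve type; the imbalance is an allocation artefact. With serve type also predicting the outcome, the pooled figure is confounded, and the within-stratum comparison is the causal one.
Standardising Dlamini to the population serve type mix: 0.310·75/158 + 0.690·3/22 = 0.241.

0.24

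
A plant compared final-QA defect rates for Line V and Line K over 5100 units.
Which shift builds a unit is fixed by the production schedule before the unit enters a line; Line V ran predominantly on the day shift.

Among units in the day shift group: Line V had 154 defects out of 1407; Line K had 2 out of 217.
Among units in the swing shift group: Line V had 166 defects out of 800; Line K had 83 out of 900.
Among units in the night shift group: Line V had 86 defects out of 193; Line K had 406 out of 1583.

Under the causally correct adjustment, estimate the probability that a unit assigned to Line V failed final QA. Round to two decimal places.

Line K is lower inside every shift stratum but Line V is lower in aggregate. Whether to stratify depends on how shift relates to the line.
Shift satisfies the back-door criterion: it is not a descendant of the line, and it blocks the spurious path from line to outcome. Adjusting for it (i.e., using the within-shift rates) gives the causal effect.
Standardising Line V to the population shift mix: 0.318·154/1407 + 0.333·166/800 + 0.348·86/193 = 0.259.

0.26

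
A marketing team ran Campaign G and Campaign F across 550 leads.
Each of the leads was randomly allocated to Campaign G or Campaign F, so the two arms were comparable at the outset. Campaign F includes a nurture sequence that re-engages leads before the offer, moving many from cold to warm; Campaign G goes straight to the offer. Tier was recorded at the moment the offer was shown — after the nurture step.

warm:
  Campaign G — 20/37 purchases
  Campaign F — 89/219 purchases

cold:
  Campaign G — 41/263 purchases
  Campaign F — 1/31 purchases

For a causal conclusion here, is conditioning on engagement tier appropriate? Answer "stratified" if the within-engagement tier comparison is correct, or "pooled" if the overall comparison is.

pooled

Engagement tier is recorded after the campaign and is itself shifted by it — it sits on the causal path from campaign to outcome. Conditioning on a mediator would strip out part of the effect we want; the pooled comparison gives the total causal effect.
Pooled: Campaign G 20.3% vs Campaign F 36.0%; Campaign F is higher overall.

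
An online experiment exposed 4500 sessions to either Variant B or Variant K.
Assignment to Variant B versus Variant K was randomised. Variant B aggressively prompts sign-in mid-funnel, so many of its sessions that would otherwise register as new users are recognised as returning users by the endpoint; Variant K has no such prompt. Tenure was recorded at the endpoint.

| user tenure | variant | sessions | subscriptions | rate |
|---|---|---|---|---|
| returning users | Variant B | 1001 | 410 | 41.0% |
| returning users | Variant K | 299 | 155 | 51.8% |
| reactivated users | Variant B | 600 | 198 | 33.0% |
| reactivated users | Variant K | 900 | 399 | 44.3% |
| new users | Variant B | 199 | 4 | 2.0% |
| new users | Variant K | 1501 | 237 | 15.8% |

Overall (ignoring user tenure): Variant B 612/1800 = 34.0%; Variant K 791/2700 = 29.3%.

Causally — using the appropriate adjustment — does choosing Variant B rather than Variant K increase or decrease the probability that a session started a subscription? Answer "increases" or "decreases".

User tenure is recorded after the variant and is itself shifted by it — it sits on the causal path from variant to outcome. Conditioning on a mediator would strip out part of the effect we want; the pooled comparison gives the total causal effect.
Pooled: Variant B 34.0% vs Variant K 29.3%; Variant B is higher overall.

increases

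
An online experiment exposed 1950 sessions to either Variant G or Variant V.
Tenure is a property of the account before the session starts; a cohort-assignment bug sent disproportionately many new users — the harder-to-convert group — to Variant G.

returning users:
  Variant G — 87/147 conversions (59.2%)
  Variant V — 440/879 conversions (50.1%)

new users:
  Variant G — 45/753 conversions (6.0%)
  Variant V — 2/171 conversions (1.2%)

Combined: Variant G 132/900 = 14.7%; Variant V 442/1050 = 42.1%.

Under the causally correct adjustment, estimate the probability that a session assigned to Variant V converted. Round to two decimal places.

0.27

User tenure differs across variants for reasons unrelated to any effect of the variant itself, and it separately predicts the outcome — a classic confounder. We must compare within user tenure levels.
Standardising Variant V to the population user tenure mix: 0.526·440/879 + 0.474·2/171 = 0.269.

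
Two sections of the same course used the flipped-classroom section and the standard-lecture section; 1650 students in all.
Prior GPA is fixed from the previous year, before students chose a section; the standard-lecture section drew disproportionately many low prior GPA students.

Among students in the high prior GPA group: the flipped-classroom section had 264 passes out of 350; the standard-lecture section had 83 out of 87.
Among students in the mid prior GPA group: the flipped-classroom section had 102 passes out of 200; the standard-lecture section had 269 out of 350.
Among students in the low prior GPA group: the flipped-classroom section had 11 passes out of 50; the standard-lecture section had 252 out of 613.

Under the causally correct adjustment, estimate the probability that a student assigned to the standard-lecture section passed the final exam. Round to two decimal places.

0.67

The prior GPA band-specific comparison favours the standard-lecture section throughout, but the pooled figures favour the flipped-classroom section. The question is whether to condition on prior GPA band.
Prior GPA band differs across teaching methods for reasons unrelated to any effect of the teaching method itself, and it separately predicts the outcome — a classic confounder. We must compare within prior GPA band levels.
Standardising the standard-lecture section to the population prior GPA band mix: 0.265·83/87 + 0.333·269/350 + 0.402·252/613 = 0.674.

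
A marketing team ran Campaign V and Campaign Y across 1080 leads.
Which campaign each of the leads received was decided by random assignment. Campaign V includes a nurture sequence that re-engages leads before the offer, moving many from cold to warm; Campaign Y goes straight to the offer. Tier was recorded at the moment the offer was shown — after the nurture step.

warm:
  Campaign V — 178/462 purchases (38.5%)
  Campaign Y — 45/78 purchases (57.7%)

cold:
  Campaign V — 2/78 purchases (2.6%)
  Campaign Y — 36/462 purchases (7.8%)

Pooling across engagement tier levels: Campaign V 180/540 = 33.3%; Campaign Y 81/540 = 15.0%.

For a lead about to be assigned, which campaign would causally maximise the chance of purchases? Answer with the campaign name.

The distribution of engagement tier is itself part of what the campaign does — it is an intermediate outcome. Holding it fixed would remove that part of the effect; the total effect is the pooled difference.
Pooled: Campaign V 33.3% vs Campaign Y 15.0%; Campaign V is higher overall.

Campaign V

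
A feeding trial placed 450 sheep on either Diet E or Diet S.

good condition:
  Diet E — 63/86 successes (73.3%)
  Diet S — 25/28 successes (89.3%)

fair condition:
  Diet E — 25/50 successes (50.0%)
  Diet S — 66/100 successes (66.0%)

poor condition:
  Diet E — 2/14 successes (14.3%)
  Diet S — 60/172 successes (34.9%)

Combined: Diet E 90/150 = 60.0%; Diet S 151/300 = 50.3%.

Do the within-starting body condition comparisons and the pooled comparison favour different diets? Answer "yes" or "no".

Within each starting body condition level (good condition 73.3% vs 89.3%; fair condition 50.0% vs 66.0%; poor condition 14.3% vs 34.9%), Diet S has the higher rate every time. Pooled: 60.0% vs 50.3% — Diet E has the higher rate overall. The two comparisons disagree.

yes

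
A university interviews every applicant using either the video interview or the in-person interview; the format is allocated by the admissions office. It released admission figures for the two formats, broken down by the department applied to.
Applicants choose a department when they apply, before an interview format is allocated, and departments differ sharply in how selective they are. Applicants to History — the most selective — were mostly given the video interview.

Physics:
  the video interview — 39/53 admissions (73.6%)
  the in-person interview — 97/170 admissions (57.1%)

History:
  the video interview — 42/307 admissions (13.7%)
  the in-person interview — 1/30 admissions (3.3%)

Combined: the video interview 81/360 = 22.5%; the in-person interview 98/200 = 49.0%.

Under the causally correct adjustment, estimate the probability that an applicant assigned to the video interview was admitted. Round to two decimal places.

0.38

Department is set before the interview format has any effect — it is not caused by the interview format — and it independently drives the outcome. That makes it a confounder, so the causal comparison is within department levels.
Standardising the video interview to the population department mix: 0.398·39/53 + 0.602·42/307 = 0.375.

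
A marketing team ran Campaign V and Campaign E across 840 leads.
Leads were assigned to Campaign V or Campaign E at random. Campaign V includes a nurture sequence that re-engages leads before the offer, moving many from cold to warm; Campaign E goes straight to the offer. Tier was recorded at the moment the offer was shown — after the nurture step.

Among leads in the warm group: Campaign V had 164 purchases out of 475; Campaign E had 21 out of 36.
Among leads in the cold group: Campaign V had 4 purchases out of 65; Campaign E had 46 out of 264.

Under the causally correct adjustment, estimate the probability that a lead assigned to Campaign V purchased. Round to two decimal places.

Campaign E is higher inside every engagement tier stratum but Campaign V is higher in aggregate. Whether to stratify depends on how engagement tier relates to the campaign.
Stratifying would compare campaigns among leads the campaigns themselves sorted into engagement tier groups — a form of selection on an intermediate. The unconditioned pooled rates give the total causal effect.
So P(outcome | do(Campaign V)) is just the pooled rate for Campaign V: 168/540 = 0.311.

0.31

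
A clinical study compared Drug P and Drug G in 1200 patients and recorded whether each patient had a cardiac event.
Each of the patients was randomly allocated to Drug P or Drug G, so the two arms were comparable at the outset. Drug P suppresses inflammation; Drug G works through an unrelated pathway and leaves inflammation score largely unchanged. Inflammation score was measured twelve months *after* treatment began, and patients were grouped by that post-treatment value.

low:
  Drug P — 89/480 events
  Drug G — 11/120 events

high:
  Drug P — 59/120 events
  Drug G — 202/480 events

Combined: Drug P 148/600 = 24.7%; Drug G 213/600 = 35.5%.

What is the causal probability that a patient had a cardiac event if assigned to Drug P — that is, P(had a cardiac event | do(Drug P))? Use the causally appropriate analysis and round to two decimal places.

Inflammation score here is a post-treatment variable shaped by the drug; conditioning on it would introduce bias rather than remove it. The overall comparison is the causal one.
So P(outcome | do(Drug P)) is just the pooled rate for Drug P: 148/600 = 0.247.

0.25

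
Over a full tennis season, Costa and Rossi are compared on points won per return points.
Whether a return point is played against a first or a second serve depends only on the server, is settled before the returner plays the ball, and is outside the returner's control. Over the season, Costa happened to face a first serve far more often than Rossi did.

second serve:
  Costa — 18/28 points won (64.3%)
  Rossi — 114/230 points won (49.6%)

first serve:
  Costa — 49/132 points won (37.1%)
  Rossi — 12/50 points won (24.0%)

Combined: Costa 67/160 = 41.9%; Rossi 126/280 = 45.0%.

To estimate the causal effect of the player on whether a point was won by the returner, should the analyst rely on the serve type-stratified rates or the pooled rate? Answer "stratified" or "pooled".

stratified

Within every serve type level Costa has the higher rate, yet pooled Rossi does — Simpson's reversal.
Here serve type is a common cause — it drives both which player a case falls under and the outcome. The crude comparison mixes populations; the stratum-specific rates are the causally relevant ones.
Within each level — second serve: 64.3% vs 49.6%; first serve: 37.1% vs 24.0% — Costa is higher every time.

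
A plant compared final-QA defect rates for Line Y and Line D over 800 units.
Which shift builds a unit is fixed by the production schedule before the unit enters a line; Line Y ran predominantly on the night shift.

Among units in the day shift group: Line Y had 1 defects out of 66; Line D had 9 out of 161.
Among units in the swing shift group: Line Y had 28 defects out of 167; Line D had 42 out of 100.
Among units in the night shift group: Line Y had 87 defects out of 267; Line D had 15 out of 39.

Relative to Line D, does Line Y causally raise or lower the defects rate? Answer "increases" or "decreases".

decreases

Within every shift level Line Y has the lower rate, yet pooled Line D does — Simpson's reversal.
Shift differs across lines for reasons unrelated to any effect of the line itself, and it separately predicts the outcome — a classic confounder. We must compare within shift levels.
Within each level — day shift: 1.5% vs 5.6%; swing shift: 16.8% vs 42.0%; night shift: 32.6% vs 38.5% — Line Y is lower every time.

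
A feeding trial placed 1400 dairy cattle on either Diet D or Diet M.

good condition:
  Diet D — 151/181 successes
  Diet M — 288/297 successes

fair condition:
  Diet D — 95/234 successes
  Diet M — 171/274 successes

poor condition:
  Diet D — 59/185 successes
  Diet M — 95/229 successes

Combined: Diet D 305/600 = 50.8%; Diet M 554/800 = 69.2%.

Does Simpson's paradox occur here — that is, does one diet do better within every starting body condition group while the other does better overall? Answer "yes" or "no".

no

Within each starting body condition level (good condition 83.4% vs 97.0%; fair condition 40.6% vs 62.4%; poor condition 31.9% vs 41.5%), Diet M has the higher rate every time. Pooled: 50.8% vs 69.2% — Diet M has the higher rate overall. They agree.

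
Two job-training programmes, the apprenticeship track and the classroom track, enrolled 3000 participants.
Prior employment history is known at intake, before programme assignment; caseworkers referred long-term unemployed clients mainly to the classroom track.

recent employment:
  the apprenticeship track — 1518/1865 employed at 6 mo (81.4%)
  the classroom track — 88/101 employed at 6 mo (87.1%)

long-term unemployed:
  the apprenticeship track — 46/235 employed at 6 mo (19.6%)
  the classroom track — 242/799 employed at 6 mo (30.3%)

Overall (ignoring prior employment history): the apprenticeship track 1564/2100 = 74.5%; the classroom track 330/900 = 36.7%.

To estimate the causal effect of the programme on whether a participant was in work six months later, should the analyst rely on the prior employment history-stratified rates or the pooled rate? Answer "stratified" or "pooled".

stratified

Within every prior employment history level the classroom track has the higher rate, yet pooled the apprenticeship track does — Simpson's reversal.
Here prior employment history is a common cause — it drives both which programme a case falls under and the outcome. The crude comparison mixes populations; the stratum-specific rates are the causally relevant ones.
Within each level — recent employment: 81.4% vs 87.1%; long-term unemployed: 19.6% vs 30.3% — the classroom track is higher every time.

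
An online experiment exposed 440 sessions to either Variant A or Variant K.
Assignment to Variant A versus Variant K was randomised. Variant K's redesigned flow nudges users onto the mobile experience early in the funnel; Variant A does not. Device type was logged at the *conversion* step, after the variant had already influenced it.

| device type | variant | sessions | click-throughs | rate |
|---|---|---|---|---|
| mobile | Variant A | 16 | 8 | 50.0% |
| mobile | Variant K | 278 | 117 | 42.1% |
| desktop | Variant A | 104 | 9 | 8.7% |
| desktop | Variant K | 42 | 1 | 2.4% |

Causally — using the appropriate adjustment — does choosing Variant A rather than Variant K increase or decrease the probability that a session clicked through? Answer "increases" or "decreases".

decreases

Within every device type level Variant A has the higher rate, yet pooled Variant K does — Simpson's reversal.
The distribution of device type is itself part of what the variant does — it is an intermediate outcome. Holding it fixed would remove that part of the effect; the total effect is the pooled difference.
Pooled: Variant A 14.2% vs Variant K 36.9%; Variant K is higher overall.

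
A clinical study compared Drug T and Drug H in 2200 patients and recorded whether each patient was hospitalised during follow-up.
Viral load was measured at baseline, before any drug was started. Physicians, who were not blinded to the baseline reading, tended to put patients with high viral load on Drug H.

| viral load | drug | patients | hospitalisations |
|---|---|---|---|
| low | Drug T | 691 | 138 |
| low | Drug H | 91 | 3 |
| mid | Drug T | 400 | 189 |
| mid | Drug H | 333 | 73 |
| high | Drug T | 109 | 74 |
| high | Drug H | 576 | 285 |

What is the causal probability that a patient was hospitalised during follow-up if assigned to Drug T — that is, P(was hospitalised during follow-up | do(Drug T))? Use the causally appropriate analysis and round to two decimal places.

0.44

The stratified and pooled comparisons disagree (Drug H wins within each viral load; Drug T wins overall), so the answer turns on the causal role of viral load.
The imbalance in viral load arose from how patients were allocated, not from anything the drug did; and viral load independently affects the outcome. The pooled gap is confounded — condition on viral load.
Standardising Drug T to the population viral load mix: 0.355·138/691 + 0.333·189/400 + 0.311·74/109 = 0.440.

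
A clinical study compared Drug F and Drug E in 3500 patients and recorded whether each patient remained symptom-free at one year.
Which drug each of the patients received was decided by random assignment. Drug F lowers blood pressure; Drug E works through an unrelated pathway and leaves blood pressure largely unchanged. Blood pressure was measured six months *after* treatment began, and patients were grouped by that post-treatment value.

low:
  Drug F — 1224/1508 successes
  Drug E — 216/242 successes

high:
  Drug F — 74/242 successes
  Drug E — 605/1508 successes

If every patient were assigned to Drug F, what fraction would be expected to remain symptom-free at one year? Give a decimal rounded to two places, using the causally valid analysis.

0.74

Drug E is higher inside every blood pressure stratum but Drug F is higher in aggregate. Whether to stratify depends on how blood pressure relates to the drug.
The distribution of blood pressure is itself part of what the drug does — it is an intermediate outcome. Holding it fixed would remove that part of the effect; the total effect is the pooled difference.
So P(outcome | do(Drug F)) is just the pooled rate for Drug F: 1298/1750 = 0.742.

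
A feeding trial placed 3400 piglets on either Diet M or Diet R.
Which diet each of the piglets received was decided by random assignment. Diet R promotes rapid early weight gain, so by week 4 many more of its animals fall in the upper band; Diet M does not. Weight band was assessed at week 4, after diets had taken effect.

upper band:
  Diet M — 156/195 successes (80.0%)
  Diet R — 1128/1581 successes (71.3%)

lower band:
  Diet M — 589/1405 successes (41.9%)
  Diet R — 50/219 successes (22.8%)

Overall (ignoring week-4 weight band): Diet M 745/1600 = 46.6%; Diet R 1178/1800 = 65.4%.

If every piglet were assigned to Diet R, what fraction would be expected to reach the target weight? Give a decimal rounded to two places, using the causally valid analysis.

0.65

Week-4 weight band is recorded after the diet and is itself shifted by it — it sits on the causal path from diet to outcome. Conditioning on a mediator would strip out part of the effect we want; the pooled comparison gives the total causal effect.
So P(outcome | do(Diet R)) is just the pooled rate for Diet R: 1178/1800 = 0.654.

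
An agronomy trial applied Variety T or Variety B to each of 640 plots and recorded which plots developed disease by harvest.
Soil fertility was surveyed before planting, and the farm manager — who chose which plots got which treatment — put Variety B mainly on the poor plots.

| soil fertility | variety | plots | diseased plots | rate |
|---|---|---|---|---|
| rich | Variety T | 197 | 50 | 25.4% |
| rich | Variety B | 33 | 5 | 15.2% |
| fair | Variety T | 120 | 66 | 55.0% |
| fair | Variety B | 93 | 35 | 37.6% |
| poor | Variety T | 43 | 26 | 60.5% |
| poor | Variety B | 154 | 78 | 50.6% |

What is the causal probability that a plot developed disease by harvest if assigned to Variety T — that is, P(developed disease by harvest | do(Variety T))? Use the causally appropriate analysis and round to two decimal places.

0.46

Soil fertility satisfies the back-door criterion: it is not a descendant of the variety, and it blocks the spurious path from variety to outcome. Adjusting for it (i.e., using the within-soil fertility rates) gives the causal effect.
Standardising Variety T to the population soil fertility mix: 0.359·50/197 + 0.333·66/120 + 0.308·26/43 = 0.460.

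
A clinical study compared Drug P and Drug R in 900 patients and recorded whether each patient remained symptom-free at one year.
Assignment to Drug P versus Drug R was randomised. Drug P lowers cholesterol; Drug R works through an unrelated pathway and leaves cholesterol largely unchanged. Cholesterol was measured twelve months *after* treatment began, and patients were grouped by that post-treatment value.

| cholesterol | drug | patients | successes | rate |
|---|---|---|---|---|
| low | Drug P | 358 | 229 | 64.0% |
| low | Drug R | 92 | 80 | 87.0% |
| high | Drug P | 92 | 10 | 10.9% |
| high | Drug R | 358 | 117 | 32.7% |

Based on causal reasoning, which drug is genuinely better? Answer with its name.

Drug P

Because the drug influences cholesterol, cholesterol is a post-treatment mediator, not a confounder. Stratifying on it would bias the estimate; the causal effect is the crude pooled difference.
Pooled: Drug P 53.1% vs Drug R 43.8%; Drug P is higher overall.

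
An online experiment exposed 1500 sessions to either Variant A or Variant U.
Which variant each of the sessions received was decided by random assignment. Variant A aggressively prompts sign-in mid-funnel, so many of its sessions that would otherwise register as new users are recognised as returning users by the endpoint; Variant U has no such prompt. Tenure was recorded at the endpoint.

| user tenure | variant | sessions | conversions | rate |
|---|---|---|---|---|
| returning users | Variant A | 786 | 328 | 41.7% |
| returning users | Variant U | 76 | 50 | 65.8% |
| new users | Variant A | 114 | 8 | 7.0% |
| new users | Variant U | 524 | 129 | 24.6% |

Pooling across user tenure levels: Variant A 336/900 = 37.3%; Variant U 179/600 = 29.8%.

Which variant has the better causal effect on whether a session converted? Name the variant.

The user tenure-specific comparison favours Variant U throughout, but the pooled figures favour Variant A. The question is whether to condition on user tenure.
User tenure here is a post-treatment variable shaped by the variant; conditioning on it would introduce bias rather than remove it. The overall comparison is the causal one.
Pooled: Variant A 37.3% vs Variant U 29.8%; Variant A is higher overall.

Variant A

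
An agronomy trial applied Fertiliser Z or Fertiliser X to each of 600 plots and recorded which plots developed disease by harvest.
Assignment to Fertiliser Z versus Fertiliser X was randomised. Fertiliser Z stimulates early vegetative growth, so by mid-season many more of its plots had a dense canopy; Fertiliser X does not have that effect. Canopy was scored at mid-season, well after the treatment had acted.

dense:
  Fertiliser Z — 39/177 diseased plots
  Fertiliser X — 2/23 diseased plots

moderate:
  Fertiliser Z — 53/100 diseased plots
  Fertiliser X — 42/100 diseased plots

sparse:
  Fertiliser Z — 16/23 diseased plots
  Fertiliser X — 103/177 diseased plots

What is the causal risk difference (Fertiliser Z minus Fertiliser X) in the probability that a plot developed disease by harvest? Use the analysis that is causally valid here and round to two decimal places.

-0.13

Fertiliser X is lower inside every mid-season canopy stratum but Fertiliser Z is lower in aggregate. Whether to stratify depends on how mid-season canopy relates to the fertiliser.
Mid-season canopy is recorded after the fertiliser and is itself shifted by it — it sits on the causal path from fertiliser to outcome. Conditioning on a mediator would strip out part of the effect we want; the pooled comparison gives the total causal effect.
The causal difference is the pooled difference: 0.360 − 0.490 = -0.130.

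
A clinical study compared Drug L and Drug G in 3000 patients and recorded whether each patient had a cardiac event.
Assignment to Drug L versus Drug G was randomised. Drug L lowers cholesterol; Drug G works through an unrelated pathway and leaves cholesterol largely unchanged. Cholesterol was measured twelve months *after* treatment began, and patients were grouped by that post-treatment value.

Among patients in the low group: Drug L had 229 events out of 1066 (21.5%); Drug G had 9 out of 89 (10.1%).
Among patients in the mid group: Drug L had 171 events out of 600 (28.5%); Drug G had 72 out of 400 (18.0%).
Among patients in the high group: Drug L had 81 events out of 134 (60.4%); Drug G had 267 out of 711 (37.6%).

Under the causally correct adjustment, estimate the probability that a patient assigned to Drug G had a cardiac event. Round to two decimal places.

0.29

The cholesterol-specific comparison favours Drug G throughout, but the pooled figures favour Drug L. The question is whether to condition on cholesterol.
Cholesterol here is a post-treatment variable shaped by the drug; conditioning on it would introduce bias rather than remove it. The overall comparison is the causal one.
So P(outcome | do(Drug G)) is just the pooled rate for Drug G: 348/1200 = 0.290.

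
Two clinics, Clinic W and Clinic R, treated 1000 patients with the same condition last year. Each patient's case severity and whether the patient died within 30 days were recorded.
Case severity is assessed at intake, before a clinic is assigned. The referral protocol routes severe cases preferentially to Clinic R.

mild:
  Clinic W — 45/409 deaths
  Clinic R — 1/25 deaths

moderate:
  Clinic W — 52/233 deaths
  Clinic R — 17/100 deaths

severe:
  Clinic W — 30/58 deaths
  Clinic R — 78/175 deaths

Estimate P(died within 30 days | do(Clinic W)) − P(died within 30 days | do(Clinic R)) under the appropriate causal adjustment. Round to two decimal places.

Clinic R is lower inside every case severity stratum but Clinic W is lower in aggregate. Whether to stratify depends on how case severity relates to the clinic.
Case severity is set before the clinic has any effect — it is not caused by the clinic — and it independently drives the outcome. That makes it a confounder, so the causal comparison is within case severity levels.
Adjusting over the population distribution of case severity: 0.434·(0.110−0.040) + 0.333·(0.223−0.170) + 0.233·(0.517−0.446) = +0.065.

+0.06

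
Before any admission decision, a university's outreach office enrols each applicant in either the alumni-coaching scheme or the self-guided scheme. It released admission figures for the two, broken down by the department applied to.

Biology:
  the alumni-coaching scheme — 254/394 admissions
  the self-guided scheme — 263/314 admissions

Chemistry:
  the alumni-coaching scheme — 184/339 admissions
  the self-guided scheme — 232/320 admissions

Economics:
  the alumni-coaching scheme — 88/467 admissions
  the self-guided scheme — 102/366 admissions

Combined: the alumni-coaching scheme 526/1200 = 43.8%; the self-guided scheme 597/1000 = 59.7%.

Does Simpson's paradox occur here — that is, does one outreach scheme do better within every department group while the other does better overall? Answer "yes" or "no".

no

Within each department level (Biology 64.5% vs 83.8%; Chemistry 54.3% vs 72.5%; Economics 18.8% vs 27.9%), the self-guided scheme has the higher rate every time. Pooled: 43.8% vs 59.7% — the self-guided scheme has the higher rate overall. They agree.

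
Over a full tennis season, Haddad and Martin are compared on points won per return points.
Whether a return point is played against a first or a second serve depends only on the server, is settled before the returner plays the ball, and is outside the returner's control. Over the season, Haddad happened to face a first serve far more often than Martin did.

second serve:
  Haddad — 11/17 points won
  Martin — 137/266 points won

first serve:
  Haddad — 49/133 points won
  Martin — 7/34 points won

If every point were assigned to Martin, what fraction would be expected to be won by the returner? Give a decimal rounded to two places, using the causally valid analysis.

The serve type-specific comparison favours Haddad throughout, but the pooled figures favour Martin. The question is whether to condition on serve type.
Serve type is set before the player has any effect — it is not caused by the player — and it independently drives the outcome. That makes it a confounder, so the causal comparison is within serve type levels.
Standardising Martin to the population serve type mix: 0.629·137/266 + 0.371·7/34 = 0.400.

0.40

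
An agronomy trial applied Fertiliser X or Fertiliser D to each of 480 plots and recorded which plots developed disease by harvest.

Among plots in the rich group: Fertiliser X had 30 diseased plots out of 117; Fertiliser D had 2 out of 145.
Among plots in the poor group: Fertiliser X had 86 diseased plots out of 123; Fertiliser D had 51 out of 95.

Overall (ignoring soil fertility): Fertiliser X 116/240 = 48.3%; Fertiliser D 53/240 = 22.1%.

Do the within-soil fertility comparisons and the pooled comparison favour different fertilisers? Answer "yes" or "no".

no

Within each soil fertility level (rich 25.6% vs 1.4%; poor 69.9% vs 53.7%), Fertiliser D has the lower rate every time. Pooled: 48.3% vs 22.1% — Fertiliser D has the lower rate overall. They agree.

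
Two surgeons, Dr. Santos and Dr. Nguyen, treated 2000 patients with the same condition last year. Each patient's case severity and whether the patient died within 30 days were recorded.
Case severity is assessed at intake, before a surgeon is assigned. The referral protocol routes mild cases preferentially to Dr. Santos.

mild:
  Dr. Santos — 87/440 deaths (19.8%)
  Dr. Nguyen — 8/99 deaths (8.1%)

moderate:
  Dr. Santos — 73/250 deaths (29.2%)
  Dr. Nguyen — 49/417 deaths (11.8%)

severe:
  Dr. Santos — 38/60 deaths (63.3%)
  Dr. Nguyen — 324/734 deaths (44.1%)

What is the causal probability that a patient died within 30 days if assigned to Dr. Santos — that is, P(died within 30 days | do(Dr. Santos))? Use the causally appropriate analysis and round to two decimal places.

0.40

Since case severity is a pre-existing factor (not a product of the surgeon) and it affects the outcome on its own, it is a confounder. The stratified rates, not the pooled rate, identify the causal effect.
Standardising Dr. Santos to the population case severity mix: 0.270·87/440 + 0.334·73/250 + 0.397·38/60 = 0.402.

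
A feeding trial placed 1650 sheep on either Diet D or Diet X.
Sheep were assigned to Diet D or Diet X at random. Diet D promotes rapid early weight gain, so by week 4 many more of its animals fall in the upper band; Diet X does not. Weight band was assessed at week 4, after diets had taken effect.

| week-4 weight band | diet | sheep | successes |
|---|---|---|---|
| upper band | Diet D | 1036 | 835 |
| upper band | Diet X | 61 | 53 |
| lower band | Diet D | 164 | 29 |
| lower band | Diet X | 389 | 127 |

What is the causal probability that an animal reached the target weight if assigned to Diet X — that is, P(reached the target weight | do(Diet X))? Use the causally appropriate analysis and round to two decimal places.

The stratified and pooled comparisons disagree (Diet X wins within each week-4 weight band; Diet D wins overall), so the answer turns on the causal role of week-4 weight band.
Stratifying would compare diets among sheep the diets themselves sorted into week-4 weight band groups — a form of selection on an intermediate. The unconditioned pooled rates give the total causal effect.
So P(outcome | do(Diet X)) is just the pooled rate for Diet X: 180/450 = 0.400.

0.40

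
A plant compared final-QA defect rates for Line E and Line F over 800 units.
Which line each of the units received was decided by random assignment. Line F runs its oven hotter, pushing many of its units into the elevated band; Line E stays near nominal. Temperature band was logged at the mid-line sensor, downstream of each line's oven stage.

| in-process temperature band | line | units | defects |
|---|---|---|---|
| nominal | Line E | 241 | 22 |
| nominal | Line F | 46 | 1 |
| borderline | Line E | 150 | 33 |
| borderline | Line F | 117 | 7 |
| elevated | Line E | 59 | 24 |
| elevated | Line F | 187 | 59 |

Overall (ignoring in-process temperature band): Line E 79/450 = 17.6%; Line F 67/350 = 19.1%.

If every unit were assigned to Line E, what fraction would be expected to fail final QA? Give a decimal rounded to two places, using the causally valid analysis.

Line F is lower inside every in-process temperature band stratum but Line E is lower in aggregate. Whether to stratify depends on how in-process temperature band relates to the line.
The distribution of in-process temperature band is itself part of what the line does — it is an intermediate outcome. Holding it fixed would remove that part of the effect; the total effect is the pooled difference.
So P(outcome | do(Line E)) is just the pooled rate for Line E: 79/450 = 0.176.

0.18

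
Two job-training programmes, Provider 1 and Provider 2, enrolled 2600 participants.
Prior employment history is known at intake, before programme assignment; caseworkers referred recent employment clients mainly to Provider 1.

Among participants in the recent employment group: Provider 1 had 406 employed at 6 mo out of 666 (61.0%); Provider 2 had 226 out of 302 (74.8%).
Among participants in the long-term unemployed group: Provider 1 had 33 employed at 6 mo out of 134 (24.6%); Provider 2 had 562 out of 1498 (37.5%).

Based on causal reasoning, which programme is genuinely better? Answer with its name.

Provider 2

Prior employment history differs across programmes for reasons unrelated to any effect of the programme itself, and it separately predicts the outcome — a classic confounder. We must compare within prior employment history levels.
Within each level — recent employment: 61.0% vs 74.8%; long-term unemployed: 24.6% vs 37.5% — Provider 2 is higher every time.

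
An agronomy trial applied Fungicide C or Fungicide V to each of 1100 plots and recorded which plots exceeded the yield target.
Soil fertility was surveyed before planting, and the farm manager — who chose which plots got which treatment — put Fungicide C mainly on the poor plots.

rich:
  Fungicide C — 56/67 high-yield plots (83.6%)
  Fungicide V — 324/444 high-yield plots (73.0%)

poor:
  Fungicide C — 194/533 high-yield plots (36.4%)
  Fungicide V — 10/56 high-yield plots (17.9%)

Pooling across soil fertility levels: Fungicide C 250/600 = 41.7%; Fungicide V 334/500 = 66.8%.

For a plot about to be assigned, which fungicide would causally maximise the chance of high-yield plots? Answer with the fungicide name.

Fungicide C

Here soil fertility is a common cause — it drives both which fungicide a case falls under and the outcome. The crude comparison mixes populations; the stratum-specific rates are the causally relevant ones.
Within each level — rich: 83.6% vs 73.0%; poor: 36.4% vs 17.9% — Fungicide C is higher every time.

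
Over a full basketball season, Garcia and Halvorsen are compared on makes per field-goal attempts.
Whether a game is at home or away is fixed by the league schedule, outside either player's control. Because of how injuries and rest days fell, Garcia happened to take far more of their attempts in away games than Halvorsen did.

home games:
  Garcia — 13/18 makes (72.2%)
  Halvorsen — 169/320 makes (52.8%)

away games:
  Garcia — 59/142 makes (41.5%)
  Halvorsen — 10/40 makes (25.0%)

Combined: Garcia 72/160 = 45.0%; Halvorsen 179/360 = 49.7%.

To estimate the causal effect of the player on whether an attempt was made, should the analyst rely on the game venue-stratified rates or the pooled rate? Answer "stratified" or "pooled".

The game venue-specific comparison favours Garcia throughout, but the pooled figures favour Halvorsen. The question is whether to condition on game venue.
Game venue is set before the player has any effect — it is not caused by the player — and it independently drives the outcome. That makes it a confounder, so the causal comparison is within game venue levels.
Within each level — home games: 72.2% vs 52.8%; away games: 41.5% vs 25.0% — Garcia is higher every time.

stratified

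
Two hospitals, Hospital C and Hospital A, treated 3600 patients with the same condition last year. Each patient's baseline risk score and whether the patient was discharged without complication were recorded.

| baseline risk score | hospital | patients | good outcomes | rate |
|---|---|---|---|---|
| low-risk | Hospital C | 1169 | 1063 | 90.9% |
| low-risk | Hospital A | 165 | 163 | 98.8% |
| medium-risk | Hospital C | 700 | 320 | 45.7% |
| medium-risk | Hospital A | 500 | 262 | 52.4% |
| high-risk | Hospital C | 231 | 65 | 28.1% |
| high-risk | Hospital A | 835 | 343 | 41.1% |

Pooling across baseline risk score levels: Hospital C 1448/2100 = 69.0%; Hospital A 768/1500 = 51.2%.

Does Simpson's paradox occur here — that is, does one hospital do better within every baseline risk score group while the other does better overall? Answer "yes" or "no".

Within each baseline risk score level (low-risk 90.9% vs 98.8%; medium-risk 45.7% vs 52.4%; high-risk 28.1% vs 41.1%), Hospital A has the higher rate every time. Pooled: 69.0% vs 51.2% — Hospital C has the higher rate overall. The two comparisons disagree.

yes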